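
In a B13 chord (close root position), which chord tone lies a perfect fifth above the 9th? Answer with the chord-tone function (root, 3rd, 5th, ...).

B13: B-D♯-F♯-A-C♯-G♯.
The 9th is C♯. A perfect fifth above C♯ is G♯.
G♯ is the chord's 13th.

13th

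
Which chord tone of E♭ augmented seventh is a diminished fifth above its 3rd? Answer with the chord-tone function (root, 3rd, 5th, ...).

The chord tones of E♭7#5 (E♭ augmented seventh) are E♭-G-B-D♭.
The 3rd is G. A diminished fifth above G is D♭.
D♭ is the chord's 7th.

7th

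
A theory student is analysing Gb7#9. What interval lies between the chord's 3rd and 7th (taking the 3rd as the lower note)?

Gb7#9: Gb-Bb-Db-Fb-A.
The 3rd is Bb and the 7th is Fb.
From Bb to Fb: 6 semitones over a fifth = diminished.
That tritone between 3rd and 7th is what gives the dominant seventh its pull toward resolution.

diminished 5th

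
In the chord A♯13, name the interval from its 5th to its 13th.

A♯13 is spelled A♯-C𝄪-E♯-G♯-B♯-F𝄪.
So we need the interval from E♯ up to F𝄪.
E♯ up to F𝄪 spans 9 letter names and 14 semitones — a major ninth.

M9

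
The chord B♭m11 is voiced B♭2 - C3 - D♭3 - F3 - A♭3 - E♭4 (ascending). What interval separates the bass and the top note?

The outer voices are B♭2 and E♭4.
Counting 11 letters and 17 half steps from B♭ gives a perfect eleventh.

P11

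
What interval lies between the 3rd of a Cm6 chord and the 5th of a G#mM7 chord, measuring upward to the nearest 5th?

augmented seventh

Cm6 has Eb as its 3rd, and G#mM7 has D# as its 5th.
7 letter names make it a seventh; at 12 semitones (a half step wider than major) the quality is augmented.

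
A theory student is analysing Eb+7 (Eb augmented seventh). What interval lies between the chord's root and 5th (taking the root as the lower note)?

augmented 5th

Spelling the chord: Eb–G–B–Db.
That puts Eb below B.
Eb up to B is 8 semitones, a half step wider than a perfect fifth, so the interval is augmented.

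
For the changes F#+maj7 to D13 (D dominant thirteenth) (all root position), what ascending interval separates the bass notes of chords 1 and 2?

minor sixth

The roots are F# and D.
F# up to D is 8 semitones, a half step narrower than a major sixth, so the interval is minor.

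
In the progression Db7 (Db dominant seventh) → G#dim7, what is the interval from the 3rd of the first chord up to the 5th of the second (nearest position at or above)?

major 6th

Db7 (Db dominant seventh) has F as its 3rd, and G#dim7 has D as its 5th.
F up to D spans 6 letter names and 9 semitones — a major sixth.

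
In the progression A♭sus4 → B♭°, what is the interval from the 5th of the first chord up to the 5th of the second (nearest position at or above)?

minor 2nd

The 5th of A♭sus4 is E♭; the 5th of B♭° is F♭.
From E♭ to F♭: 1 semitone over a second = minor.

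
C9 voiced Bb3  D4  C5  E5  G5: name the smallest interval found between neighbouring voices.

Adjacent intervals: Bb3→D4 = major third; D4→C5 = minor seventh; C5→E5 = major third; E5→G5 = minor third.
The smallest is E5 to G5, a minor third (3 semitones).

minor third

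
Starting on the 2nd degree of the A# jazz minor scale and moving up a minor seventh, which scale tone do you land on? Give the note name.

The scale is A# B# C# D# E# F## G##.
The 2nd degree is B#; a minor seventh above that is A# — scale degree 1.

A#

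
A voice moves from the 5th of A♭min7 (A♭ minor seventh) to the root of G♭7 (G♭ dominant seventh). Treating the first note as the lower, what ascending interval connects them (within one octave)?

minor 3rd

A♭min7 (A♭ minor seventh) has E♭ as its 5th, and G♭7 (G♭ dominant seventh) has G♭ as its root.
3 letter names make it a third; at 3 semitones (a half step narrower than major) the quality is minor.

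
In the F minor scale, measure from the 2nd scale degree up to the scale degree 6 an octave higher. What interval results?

diminished twelfth

F natural minor: F G A♭ B♭ C D♭ E♭.
So we need the interval from G up to D♭.
12 letter names make it a twelfth; at 18 semitones (a half step narrower than perfect) the quality is diminished.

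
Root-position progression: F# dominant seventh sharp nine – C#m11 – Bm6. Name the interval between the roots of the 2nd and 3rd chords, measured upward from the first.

The roots are C# and B.
7 letter names make it a seventh; at 10 semitones (a half step narrower than major) the quality is minor.

minor seventh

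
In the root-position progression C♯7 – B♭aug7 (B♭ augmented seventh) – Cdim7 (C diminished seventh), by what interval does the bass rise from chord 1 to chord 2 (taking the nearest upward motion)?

d7

The roots are C♯ and B♭.
C♯ up to B♭ is 9 semitones, a whole step narrower than a major seventh, so the interval is diminished.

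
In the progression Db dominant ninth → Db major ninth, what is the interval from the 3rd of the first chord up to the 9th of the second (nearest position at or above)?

Db dominant ninth has F as its 3rd, and Db major ninth has Eb as its 9th.
From F to Eb: 10 semitones over a seventh = minor.

minor seventh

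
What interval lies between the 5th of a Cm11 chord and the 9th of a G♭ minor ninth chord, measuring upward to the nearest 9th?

m2

The 5th of Cm11 is G; the 9th of G♭ minor ninth is A♭.
2 letter names make it a second; at 1 semitone (a half step narrower than major) the quality is minor.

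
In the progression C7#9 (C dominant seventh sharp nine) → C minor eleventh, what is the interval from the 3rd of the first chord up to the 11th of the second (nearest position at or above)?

The 3rd of C7#9 (C dominant seventh sharp nine) is E; the 11th of C minor eleventh is F.
2 letter names make it a second; at 1 semitone (a half step narrower than major) the quality is minor.

minor 2nd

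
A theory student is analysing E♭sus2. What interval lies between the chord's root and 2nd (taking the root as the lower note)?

E♭sus2 (E♭ sus2): E♭–F–B♭.
The root is E♭ and the 2nd is F.
E♭ up to F spans 2 letter names and 2 semitones — a major second.

major 2nd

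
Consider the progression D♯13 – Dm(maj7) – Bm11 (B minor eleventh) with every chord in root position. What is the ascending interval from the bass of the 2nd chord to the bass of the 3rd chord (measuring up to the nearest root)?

major sixth

The roots are D and B.
Counting 6 letters and 9 half steps from D gives a major sixth.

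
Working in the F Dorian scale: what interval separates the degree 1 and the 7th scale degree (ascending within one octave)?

Spelling the F Dorian scale: F G A♭ B♭ C D E♭.
Degree 1 = F; 7th scale degree = E♭.
From F to E♭: 10 semitones over a seventh = minor.

minor seventh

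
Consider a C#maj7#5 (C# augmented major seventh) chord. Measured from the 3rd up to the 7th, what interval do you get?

perfect fifth

The chord tones of C# augmented major seventh are C#–E#–G##–B#.
That puts E# below B#.
From E# to B# is 7 semitones, exactly the perfect fifth.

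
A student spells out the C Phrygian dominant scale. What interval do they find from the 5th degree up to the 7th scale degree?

The scale runs C D♭ E F G A♭ B♭.
That puts G below B♭.
3 letter names make it a third; at 3 semitones (a half step narrower than major) the quality is minor.

minor third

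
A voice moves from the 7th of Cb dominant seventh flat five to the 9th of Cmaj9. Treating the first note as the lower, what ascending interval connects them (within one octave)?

augmented third

Cb dominant seventh flat five has Bbb as its 7th, and Cmaj9 has D as its 9th.
From Bbb to D: 5 semitones over a third = augmented.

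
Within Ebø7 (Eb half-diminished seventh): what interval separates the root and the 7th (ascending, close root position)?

minor seventh

The chord tones of Ebm7b5 (Eb half-diminished seventh) are Eb, Gb, Bbb, Db.
That puts Eb below Db.
Eb up to Db is 10 semitones, a half step narrower than a major seventh, so the interval is minor.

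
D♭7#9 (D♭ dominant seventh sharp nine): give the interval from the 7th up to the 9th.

augmented third

D♭ dominant seventh sharp nine is spelled D♭ F A♭ C♭ E.
The 7th is C♭ and the 9th is E.
C♭ up to E is 5 semitones, a half step wider than a major third, so the interval is augmented.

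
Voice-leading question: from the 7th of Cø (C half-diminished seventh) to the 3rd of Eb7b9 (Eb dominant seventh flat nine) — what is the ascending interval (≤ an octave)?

major sixth

The 7th of Cø (C half-diminished seventh) is Bb; the 3rd of Eb7b9 (Eb dominant seventh flat nine) is G.
From Bb to G is 9 semitones, exactly the major sixth.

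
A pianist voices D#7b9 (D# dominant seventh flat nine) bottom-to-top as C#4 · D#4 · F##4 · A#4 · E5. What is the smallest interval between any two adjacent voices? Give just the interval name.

major second

Adjacent intervals: C#4→D#4 = major second; D#4→F##4 = major third; F##4→A#4 = minor third; A#4→E5 = diminished fifth.
The smallest is C#4 to D#4, a major second (2 semitones).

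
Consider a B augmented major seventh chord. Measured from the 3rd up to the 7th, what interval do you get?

perfect fifth

Spelling the chord: B-D#-F##-A#.
The 3rd is D# and the 7th is A#.
Counting 5 letters and 7 half steps from D# gives a perfect fifth.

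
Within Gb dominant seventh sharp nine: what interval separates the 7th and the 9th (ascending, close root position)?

augmented 3rd

The chord tones of Gb7#9 (Gb dominant seventh sharp nine) are Gb, Bb, Db, Fb, A.
7th = Fb; 9th = A.
From Fb to A: 5 semitones over a third = augmented.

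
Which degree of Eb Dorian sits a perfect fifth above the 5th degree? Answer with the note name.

The scale is Eb F Gb Ab Bb C Db.
The 5th degree is Bb; a perfect fifth above that is F — scale degree 2.

F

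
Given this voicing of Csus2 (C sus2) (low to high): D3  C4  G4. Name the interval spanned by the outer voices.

perfect eleventh

The outer voices are D3 and G4.
Counting 11 letters and 17 half steps from D gives a perfect eleventh.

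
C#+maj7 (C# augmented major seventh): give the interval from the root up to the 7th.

C#+maj7 (C# augmented major seventh) is spelled C#, E#, G##, B#.
That puts C# below B#.
From C# to B# is 11 semitones, exactly the major seventh.

major 7th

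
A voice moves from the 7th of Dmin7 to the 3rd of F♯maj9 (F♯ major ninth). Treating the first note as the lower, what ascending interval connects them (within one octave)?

A6

The 7th of Dmin7 is C; the 3rd of F♯maj9 (F♯ major ninth) is A♯.
6 letter names make it a sixth; at 10 semitones (a half step wider than major) the quality is augmented.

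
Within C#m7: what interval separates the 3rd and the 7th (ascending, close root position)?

The chord tones of C# minor seventh are C#, E, G#, B.
That puts E below B.
From E to B is 7 semitones, exactly the perfect fifth.

perfect 5th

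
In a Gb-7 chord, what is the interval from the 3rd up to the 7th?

perfect fifth

The chord tones of Gbm7 are Gb Bbb Db Fb.
That puts Bbb below Fb.
Bbb up to Fb spans 5 letter names and 7 semitones — a perfect fifth.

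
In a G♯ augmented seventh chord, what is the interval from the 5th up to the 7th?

diminished third

G♯ augmented seventh: G♯–B♯–D𝄪–F♯.
The 5th is D𝄪 and the 7th is F♯.
From D𝄪 to F♯: 2 semitones over a third = diminished.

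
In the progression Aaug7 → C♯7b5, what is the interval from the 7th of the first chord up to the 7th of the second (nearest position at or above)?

major 3rd

The 7th of Aaug7 is G; the 7th of C♯7b5 is B.
Counting 3 letters and 4 half steps from G gives a major third.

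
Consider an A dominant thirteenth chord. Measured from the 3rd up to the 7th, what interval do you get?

diminished fifth

A13 (A dominant thirteenth) is spelled A, C♯, E, G, B, F♯.
The 3rd is C♯ and the 7th is G.
C♯ up to G is 6 semitones, a half step narrower than a perfect fifth, so the interval is diminished.
This 3–7 tritone is the characteristic tension at the heart of the dominant sound.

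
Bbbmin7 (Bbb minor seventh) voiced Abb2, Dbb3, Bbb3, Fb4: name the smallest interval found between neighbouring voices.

Adjacent intervals: Abb2→Dbb3 = perfect fourth; Dbb3→Bbb3 = major sixth; Bbb3→Fb4 = perfect fifth.
The smallest is Abb2 to Dbb3, a perfect fourth (5 semitones).

perfect 4th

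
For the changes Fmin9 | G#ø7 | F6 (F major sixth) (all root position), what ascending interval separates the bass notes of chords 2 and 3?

diminished seventh

The roots are G# and F.
G# up to F is 9 semitones, a whole step narrower than a major seventh, so the interval is diminished.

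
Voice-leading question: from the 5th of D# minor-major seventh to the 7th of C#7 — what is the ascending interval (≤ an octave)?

minor second

D# minor-major seventh has A# as its 5th, and C#7 has B as its 7th.
A# up to B is 1 semitone, a half step narrower than a major second, so the interval is minor.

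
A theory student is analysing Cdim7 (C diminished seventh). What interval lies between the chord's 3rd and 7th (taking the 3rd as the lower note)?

diminished fifth

The chord tones of C°7 (C diminished seventh) are C-Eb-Gb-Bbb.
The 3rd is Eb and the 7th is Bbb.
From Eb to Bbb: 6 semitones over a fifth = diminished.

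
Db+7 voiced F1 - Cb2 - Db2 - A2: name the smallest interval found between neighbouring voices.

major second

Adjacent intervals: F1→Cb2 = diminished fifth; Cb2→Db2 = major second; Db2→A2 = augmented fifth.
The smallest is Cb2 to Db2, a major second (2 semitones).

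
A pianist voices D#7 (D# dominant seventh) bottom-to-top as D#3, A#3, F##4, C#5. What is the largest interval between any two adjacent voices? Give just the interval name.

major sixth

Adjacent intervals: D#3→A#3 = perfect fifth; A#3→F##4 = major sixth; F##4→C#5 = diminished fifth.
The largest is A#3 to F##4, a major sixth (9 semitones).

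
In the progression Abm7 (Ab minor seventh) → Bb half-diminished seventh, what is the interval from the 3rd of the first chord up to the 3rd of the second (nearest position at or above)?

The 3rd of Abm7 (Ab minor seventh) is Cb; the 3rd of Bb half-diminished seventh is Db.
Counting 2 letters and 2 half steps from Cb gives a major second.

major second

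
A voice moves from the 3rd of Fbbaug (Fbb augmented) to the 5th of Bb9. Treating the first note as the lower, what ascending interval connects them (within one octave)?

A6

Fbbaug (Fbb augmented) has Abb as its 3rd, and Bb9 has F as its 5th.
6 letter names make it a sixth; at 10 semitones (a half step wider than major) the quality is augmented.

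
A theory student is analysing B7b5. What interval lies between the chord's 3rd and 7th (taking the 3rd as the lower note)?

B7b5 (B dominant seventh flat five) is spelled B–D#–F–A.
The 3rd is D# and the 7th is A.
5 letter names make it a fifth; at 6 semitones (a half step narrower than perfect) the quality is diminished.

diminished fifth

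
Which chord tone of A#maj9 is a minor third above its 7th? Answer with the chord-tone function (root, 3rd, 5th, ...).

9th

A# major ninth: A#-C##-E#-G##-B#.
The 7th is G##. A minor third above G## is B#.
B# is the chord's 9th.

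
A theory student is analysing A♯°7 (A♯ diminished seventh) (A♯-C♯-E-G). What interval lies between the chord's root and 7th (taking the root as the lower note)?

The root is A♯ and the 7th is G.
From A♯ to G: 9 semitones over a seventh = diminished.

diminished seventh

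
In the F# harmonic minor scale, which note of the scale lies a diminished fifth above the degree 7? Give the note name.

The scale is F# G# A B C# D E#.
The degree 7 is E#; a diminished fifth above that is B — scale degree 4.

B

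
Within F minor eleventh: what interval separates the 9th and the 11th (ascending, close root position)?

The chord tones of Fm11 (F minor eleventh) are F, A♭, C, E♭, G, B♭.
9th = G; 11th = B♭.
3 letter names make it a third; at 3 semitones (a half step narrower than major) the quality is minor.

minor third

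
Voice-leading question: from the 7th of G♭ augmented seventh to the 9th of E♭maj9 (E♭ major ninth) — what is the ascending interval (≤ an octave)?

augmented 1st

The 7th of G♭ augmented seventh is F♭; the 9th of E♭maj9 (E♭ major ninth) is F.
F♭ up to F is 1 semitone, a half step wider than a perfect unison, so the interval is augmented.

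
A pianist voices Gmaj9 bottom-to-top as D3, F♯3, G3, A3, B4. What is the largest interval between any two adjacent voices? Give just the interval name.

Adjacent intervals: D3→F♯3 = major third; F♯3→G3 = minor second; G3→A3 = major second; A3→B4 = major ninth.
The largest is A3 to B4, a major ninth (14 semitones).

major 9th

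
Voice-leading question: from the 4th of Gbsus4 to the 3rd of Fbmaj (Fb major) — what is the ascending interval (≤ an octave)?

Gbsus4 has Cb as its 4th, and Fbmaj (Fb major) has Ab as its 3rd.
Cb up to Ab spans 6 letter names and 9 semitones — a major sixth.

major 6th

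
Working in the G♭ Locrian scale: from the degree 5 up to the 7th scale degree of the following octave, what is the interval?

The scale runs G♭ A𝄫 B𝄫 C♭ D𝄫 E𝄫 F♭.
So we need the interval from D𝄫 up to F♭.
D𝄫 up to F♭ spans 10 letter names and 16 semitones — a major tenth.

major tenth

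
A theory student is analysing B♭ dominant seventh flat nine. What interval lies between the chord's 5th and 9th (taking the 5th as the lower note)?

B♭ dominant seventh flat nine is spelled B♭ D F A♭ C♭.
5th = F; 9th = C♭.
F up to C♭ is 6 semitones, a half step narrower than a perfect fifth, so the interval is diminished.

diminished fifth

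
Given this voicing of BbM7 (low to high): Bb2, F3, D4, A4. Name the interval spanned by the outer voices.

major fourteenth

The outer voices are Bb2 and A4.
From Bb to A is 23 semitones, exactly the major fourteenth.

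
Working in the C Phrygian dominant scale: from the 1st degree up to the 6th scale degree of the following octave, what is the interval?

Spelling the C Phrygian dominant scale: C D♭ E F G A♭ B♭.
1st degree = C; degree 6 (up an octave) = A♭.
From C to A♭: 20 semitones over a thirteenth = minor.

minor thirteenth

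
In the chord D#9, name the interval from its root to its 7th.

D#9 is spelled D# F## A# C# E#.
That puts D# below C#.
D# up to C# is 10 semitones, a half step narrower than a major seventh, so the interval is minor.

minor seventh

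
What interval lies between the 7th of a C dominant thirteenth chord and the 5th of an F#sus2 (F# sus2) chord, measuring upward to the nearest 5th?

augmented second

C dominant thirteenth has Bb as its 7th, and F#sus2 (F# sus2) has C# as its 5th.
Bb up to C# is 3 semitones, a half step wider than a major second, so the interval is augmented.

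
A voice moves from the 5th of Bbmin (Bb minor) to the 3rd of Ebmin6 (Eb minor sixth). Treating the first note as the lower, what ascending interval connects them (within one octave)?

m2

Bbmin (Bb minor) has F as its 5th, and Ebmin6 (Eb minor sixth) has Gb as its 3rd.
F up to Gb is 1 semitone, a half step narrower than a major second, so the interval is minor.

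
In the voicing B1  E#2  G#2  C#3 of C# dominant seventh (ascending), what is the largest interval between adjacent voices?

augmented fourth

Adjacent intervals: B1→E#2 = augmented fourth; E#2→G#2 = minor third; G#2→C#3 = perfect fourth.
The largest is B1 to E#2, an augmented fourth (6 semitones).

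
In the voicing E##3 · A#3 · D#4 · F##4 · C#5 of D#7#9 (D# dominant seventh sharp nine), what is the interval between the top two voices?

Those voices are F##4 and C#5.
5 letter names make it a fifth; at 6 semitones (a half step narrower than perfect) the quality is diminished.

diminished fifth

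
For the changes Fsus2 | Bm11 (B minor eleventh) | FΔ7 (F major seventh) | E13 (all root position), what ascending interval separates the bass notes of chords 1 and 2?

augmented fourth

The roots are F and B.
F up to B is 6 semitones, a half step wider than a perfect fourth, so the interval is augmented.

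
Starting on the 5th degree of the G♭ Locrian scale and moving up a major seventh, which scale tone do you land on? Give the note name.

Cb

The scale is G♭ A𝄫 B𝄫 C♭ D𝄫 E𝄫 F♭.
The 5th degree is D𝄫; a major seventh above that is C♭ — scale degree 4.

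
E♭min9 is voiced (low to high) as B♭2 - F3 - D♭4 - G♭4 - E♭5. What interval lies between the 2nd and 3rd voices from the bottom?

minor sixth

Those voices are F3 and D♭4.
From F to D♭: 8 semitones over a sixth = minor.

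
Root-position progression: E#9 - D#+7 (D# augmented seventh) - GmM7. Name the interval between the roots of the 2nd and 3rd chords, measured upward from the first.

d4

The roots are D# and G.
From D# to G: 4 semitones over a fourth = diminished.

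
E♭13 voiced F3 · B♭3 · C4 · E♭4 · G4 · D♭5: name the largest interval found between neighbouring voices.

diminished fifth

Adjacent intervals: F3→B♭3 = perfect fourth; B♭3→C4 = major second; C4→E♭4 = minor third; E♭4→G4 = major third; G4→D♭5 = diminished fifth.
The largest is G4 to D♭5, a diminished fifth (6 semitones).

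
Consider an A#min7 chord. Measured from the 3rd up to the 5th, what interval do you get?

Spelling the chord: A#-C#-E#-G#.
That puts C# below E#.
From C# to E# is 4 semitones, exactly the major third.

major 3rd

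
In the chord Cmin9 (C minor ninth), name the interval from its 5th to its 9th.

The chord tones of Cm9 are C Eb G Bb D.
The 5th is G and the 9th is D.
G up to D spans 5 letter names and 7 semitones — a perfect fifth.

P5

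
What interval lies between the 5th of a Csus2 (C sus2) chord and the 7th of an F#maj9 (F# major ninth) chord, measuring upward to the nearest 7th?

A6

Csus2 (C sus2) has G as its 5th, and F#maj9 (F# major ninth) has E# as its 7th.
6 letter names make it a sixth; at 10 semitones (a half step wider than major) the quality is augmented.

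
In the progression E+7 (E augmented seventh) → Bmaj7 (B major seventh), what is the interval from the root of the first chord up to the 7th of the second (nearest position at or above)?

augmented fourth

The root of E+7 (E augmented seventh) is E; the 7th of Bmaj7 (B major seventh) is A#.
From E to A#: 6 semitones over a fourth = augmented.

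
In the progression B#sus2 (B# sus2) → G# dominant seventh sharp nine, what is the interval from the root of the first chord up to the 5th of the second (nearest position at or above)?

B#sus2 (B# sus2) has B# as its root, and G# dominant seventh sharp nine has D# as its 5th.
From B# to D#: 3 semitones over a third = minor.

minor 3rd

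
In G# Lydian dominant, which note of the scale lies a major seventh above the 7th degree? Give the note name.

E#

The scale is G# A# B# C## D# E# F#.
The 7th degree is F#; a major seventh above that is E# — scale degree 6.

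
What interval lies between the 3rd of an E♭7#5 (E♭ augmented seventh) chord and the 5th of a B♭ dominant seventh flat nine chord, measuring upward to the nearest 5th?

E♭7#5 (E♭ augmented seventh) has G as its 3rd, and B♭ dominant seventh flat nine has F as its 5th.
From G to F: 10 semitones over a seventh = minor.

minor seventh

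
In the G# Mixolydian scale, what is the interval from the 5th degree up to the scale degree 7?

Spelling the G# Mixolydian scale: G# A# B# C# D# E# F#.
That puts D# below F#.
From D# to F#: 3 semitones over a third = minor.

minor 3rd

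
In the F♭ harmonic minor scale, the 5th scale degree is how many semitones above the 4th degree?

The scale is F♭ G♭ A𝄫 B𝄫 C♭ D𝄫 E♭.
B𝄫 up to C♭ is a major second — 2 semitones.

2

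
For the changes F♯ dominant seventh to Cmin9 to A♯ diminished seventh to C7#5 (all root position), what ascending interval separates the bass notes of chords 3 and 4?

The roots are A♯ and C.
3 letter names make it a third; at 2 semitones (a whole step narrower than major) the quality is diminished.

diminished third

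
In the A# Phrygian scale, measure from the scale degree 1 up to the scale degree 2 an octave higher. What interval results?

minor ninth

A# phrygian: A# B C# D# E# F# G#.
Scale degree 1 = A#; degree 2 (up an octave) = B.
From A# to B: 13 semitones over a ninth = minor.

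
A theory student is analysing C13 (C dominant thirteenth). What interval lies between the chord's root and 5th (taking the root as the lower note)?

The chord tones of C dominant thirteenth are C E G Bb D A.
Root = C; 5th = G.
Counting 5 letters and 7 half steps from C gives a perfect fifth.

perfect fifth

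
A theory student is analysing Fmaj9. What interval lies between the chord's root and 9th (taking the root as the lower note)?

Fmaj9: F A C E G.
Root = F; 9th = G.
F up to G spans 9 letter names and 14 semitones — a major ninth.

major ninth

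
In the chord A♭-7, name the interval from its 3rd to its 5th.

major third

A♭-7 (A♭ minor seventh): A♭-C♭-E♭-G♭.
That puts C♭ below E♭.
From C♭ to E♭ is 4 semitones, exactly the major third.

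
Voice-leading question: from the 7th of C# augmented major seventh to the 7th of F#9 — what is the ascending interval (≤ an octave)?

The 7th of C# augmented major seventh is B#; the 7th of F#9 is E.
B# up to E is 4 semitones, a half step narrower than a perfect fourth, so the interval is diminished.

diminished fourth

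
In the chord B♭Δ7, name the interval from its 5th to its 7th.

major 3rd

B♭M7: B♭, D, F, A.
That puts F below A.
Counting 3 letters and 4 half steps from F gives a major third.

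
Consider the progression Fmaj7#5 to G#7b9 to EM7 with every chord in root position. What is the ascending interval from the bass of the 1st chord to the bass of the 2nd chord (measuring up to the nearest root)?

The roots are F and G#.
From F to G#: 3 semitones over a second = augmented.

A2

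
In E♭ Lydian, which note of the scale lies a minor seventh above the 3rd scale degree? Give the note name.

The scale is E♭ F G A B♭ C D.
The 3rd scale degree is G; a minor seventh above that is F — scale degree 2.

F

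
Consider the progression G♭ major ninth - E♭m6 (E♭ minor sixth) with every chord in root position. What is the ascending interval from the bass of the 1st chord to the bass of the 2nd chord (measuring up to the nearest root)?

The roots are G♭ and E♭.
From G♭ to E♭ is 9 semitones, exactly the major sixth.

M6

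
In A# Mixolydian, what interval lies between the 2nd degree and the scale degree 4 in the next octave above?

The scale runs A# B# C## D# E# F## G#.
The 2nd degree is B# and the 4th degree (up an octave) is D#.
From B# to D#: 15 semitones over a tenth = minor.

m10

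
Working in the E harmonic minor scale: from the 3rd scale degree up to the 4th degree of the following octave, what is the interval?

Spelling the E harmonic minor scale: E F♯ G A B C D♯.
That puts G below A.
Counting 9 letters and 14 half steps from G gives a major ninth.

major ninth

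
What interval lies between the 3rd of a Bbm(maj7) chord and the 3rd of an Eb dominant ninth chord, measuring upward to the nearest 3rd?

A4

Bbm(maj7) has Db as its 3rd, and Eb dominant ninth has G as its 3rd.
4 letter names make it a fourth; at 6 semitones (a half step wider than perfect) the quality is augmented.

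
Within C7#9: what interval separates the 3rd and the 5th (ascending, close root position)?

minor third

Spelling the chord: C–E–G–Bb–D#.
That puts E below G.
E up to G is 3 semitones, a half step narrower than a major third, so the interval is minor.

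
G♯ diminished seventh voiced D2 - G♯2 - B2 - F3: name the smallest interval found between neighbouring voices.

minor third

Adjacent intervals: D2→G♯2 = augmented fourth; G♯2→B2 = minor third; B2→F3 = diminished fifth.
The smallest is G♯2 to B2, a minor third (3 semitones).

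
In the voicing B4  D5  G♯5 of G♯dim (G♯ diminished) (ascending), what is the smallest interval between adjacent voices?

minor third

Adjacent intervals: B4→D5 = minor third; D5→G♯5 = augmented fourth.
The smallest is B4 to D5, a minor third (3 semitones).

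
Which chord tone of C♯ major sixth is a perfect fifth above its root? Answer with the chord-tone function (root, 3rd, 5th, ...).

C♯6 is spelled C♯–E♯–G♯–A♯.
The root is C♯. A perfect fifth above C♯ is G♯.
G♯ is the chord's 5th.

5th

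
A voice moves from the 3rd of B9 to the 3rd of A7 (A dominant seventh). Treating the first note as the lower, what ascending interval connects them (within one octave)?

B9 has D# as its 3rd, and A7 (A dominant seventh) has C# as its 3rd.
D# up to C# is 10 semitones, a half step narrower than a major seventh, so the interval is minor.

m7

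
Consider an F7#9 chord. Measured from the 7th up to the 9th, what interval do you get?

augmented third

Spelling the chord: F A C E♭ G♯.
So we need the interval from E♭ up to G♯.
E♭ up to G♯ is 5 semitones, a half step wider than a major third, so the interval is augmented.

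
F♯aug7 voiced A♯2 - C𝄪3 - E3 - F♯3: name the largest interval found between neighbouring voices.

major third

Adjacent intervals: A♯2→C𝄪3 = major third; C𝄪3→E3 = diminished third; E3→F♯3 = major second.
The largest is A♯2 to C𝄪3, a major third (4 semitones).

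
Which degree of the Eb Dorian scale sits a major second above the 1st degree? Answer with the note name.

F

The scale is Eb F Gb Ab Bb C Db.
The 1st degree is Eb; a major second above that is F — scale degree 2.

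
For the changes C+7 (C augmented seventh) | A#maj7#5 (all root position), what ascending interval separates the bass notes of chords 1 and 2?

The roots are C and A#.
C up to A# is 10 semitones, a half step wider than a major sixth, so the interval is augmented.

augmented sixth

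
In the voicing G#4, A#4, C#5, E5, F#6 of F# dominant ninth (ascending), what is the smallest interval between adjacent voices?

major 2nd

Adjacent intervals: G#4→A#4 = major second; A#4→C#5 = minor third; C#5→E5 = minor third; E5→F#6 = major ninth.
The smallest is G#4 to A#4, a major second (2 semitones).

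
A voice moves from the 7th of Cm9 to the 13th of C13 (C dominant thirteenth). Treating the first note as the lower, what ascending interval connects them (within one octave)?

The 7th of Cm9 is Bb; the 13th of C13 (C dominant thirteenth) is A.
From Bb to A is 11 semitones, exactly the major seventh.

major seventh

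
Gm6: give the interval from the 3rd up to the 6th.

Gm6: G, Bb, D, E.
3rd = Bb; 6th = E.
4 letter names make it a fourth; at 6 semitones (a half step wider than perfect) the quality is augmented.

A4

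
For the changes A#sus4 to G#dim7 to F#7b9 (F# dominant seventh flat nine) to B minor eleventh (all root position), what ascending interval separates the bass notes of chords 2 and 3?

The roots are G# and F#.
7 letter names make it a seventh; at 10 semitones (a half step narrower than major) the quality is minor.

m7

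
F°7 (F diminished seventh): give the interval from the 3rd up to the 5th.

m3

F°7 is spelled F–Ab–Cb–Ebb.
That puts Ab below Cb.
Ab up to Cb is 3 semitones, a half step narrower than a major third, so the interval is minor.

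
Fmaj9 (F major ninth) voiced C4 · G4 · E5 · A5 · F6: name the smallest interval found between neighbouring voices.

perfect fourth

Adjacent intervals: C4→G4 = perfect fifth; G4→E5 = major sixth; E5→A5 = perfect fourth; A5→F6 = minor sixth.
The smallest is E5 to A5, a perfect fourth (5 semitones).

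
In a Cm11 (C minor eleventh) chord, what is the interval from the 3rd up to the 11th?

M9

The chord tones of Cm11 are C–Eb–G–Bb–D–F.
That puts Eb below F.
Counting 9 letters and 14 half steps from Eb gives a major ninth.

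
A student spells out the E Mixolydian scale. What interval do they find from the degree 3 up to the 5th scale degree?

m3

The scale runs E F# G# A B C# D.
Degree 3 = G#; 5th scale degree = B.
G# up to B is 3 semitones, a half step narrower than a major third, so the interval is minor.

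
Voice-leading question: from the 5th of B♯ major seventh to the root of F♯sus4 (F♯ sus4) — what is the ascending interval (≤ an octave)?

d8

The 5th of B♯ major seventh is F𝄪; the root of F♯sus4 (F♯ sus4) is F♯.
From F𝄪 to F♯: 11 semitones over an octave = diminished.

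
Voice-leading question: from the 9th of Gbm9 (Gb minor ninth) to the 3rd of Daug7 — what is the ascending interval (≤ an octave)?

augmented sixth

Gbm9 (Gb minor ninth) has Ab as its 9th, and Daug7 has F# as its 3rd.
6 letter names make it a sixth; at 10 semitones (a half step wider than major) the quality is augmented.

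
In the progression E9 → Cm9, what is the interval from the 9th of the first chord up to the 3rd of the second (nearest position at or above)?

The 9th of E9 is F#; the 3rd of Cm9 is Eb.
7 letter names make it a seventh; at 9 semitones (a whole step narrower than major) the quality is diminished.

diminished seventh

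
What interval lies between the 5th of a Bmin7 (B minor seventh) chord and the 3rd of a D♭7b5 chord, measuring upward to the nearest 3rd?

diminished octave

The 5th of Bmin7 (B minor seventh) is F♯; the 3rd of D♭7b5 is F.
8 letter names make it an octave; at 11 semitones (a half step narrower than perfect) the quality is diminished.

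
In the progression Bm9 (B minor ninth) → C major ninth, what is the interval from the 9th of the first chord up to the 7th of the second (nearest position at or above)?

Bm9 (B minor ninth) has C# as its 9th, and C major ninth has B as its 7th.
From C# to B: 10 semitones over a seventh = minor.

m7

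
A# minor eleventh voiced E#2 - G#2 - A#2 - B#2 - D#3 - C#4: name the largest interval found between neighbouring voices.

Adjacent intervals: E#2→G#2 = minor third; G#2→A#2 = major second; A#2→B#2 = major second; B#2→D#3 = minor third; D#3→C#4 = minor seventh.
The largest is D#3 to C#4, a minor seventh (10 semitones).

minor seventh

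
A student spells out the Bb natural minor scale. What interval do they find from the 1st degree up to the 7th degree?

The scale runs Bb C Db Eb F Gb Ab.
That puts Bb below Ab.
7 letter names make it a seventh; at 10 semitones (a half step narrower than major) the quality is minor.

minor seventh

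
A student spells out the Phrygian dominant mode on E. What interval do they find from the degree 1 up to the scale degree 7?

minor seventh

Spelling the Phrygian dominant mode on E: E F G# A B C D.
So we need the interval from E up to D.
E up to D is 10 semitones, a half step narrower than a major seventh, so the interval is minor.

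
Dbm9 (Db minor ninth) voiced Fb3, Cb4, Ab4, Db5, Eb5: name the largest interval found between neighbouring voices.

major sixth

Adjacent intervals: Fb3→Cb4 = perfect fifth; Cb4→Ab4 = major sixth; Ab4→Db5 = perfect fourth; Db5→Eb5 = major second.
The largest is Cb4 to Ab4, a major sixth (9 semitones).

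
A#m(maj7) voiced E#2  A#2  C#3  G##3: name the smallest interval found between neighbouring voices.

Adjacent intervals: E#2→A#2 = perfect fourth; A#2→C#3 = minor third; C#3→G##3 = augmented fifth.
The smallest is A#2 to C#3, a minor third (3 semitones).

minor third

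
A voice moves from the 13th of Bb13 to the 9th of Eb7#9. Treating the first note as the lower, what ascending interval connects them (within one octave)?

The 13th of Bb13 is G; the 9th of Eb7#9 is F#.
G up to F# spans 7 letter names and 11 semitones — a major seventh.

major seventh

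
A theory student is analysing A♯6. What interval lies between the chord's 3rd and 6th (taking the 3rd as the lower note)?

perfect 4th

Spelling the chord: A♯–C𝄪–E♯–F𝄪.
The 3rd is C𝄪 and the 6th is F𝄪.
Counting 4 letters and 5 half steps from C𝄪 gives a perfect fourth.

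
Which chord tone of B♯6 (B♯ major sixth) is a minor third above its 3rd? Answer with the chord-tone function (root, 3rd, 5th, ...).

B♯6: B♯–D𝄪–F𝄪–G𝄪.
The 3rd is D𝄪. A minor third above D𝄪 is F𝄪.
F𝄪 is the chord's 5th.

5th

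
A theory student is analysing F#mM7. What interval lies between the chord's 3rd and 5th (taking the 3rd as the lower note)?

The chord tones of F#mM7 are F#, A, C#, E#.
The 3rd is A and the 5th is C#.
From A to C# is 4 semitones, exactly the major third.

major third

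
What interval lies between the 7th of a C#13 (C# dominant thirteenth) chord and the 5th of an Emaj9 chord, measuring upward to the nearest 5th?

perfect unison

The 7th of C#13 (C# dominant thirteenth) is B; the 5th of Emaj9 is B.
From B to B is 0 semitones, exactly the perfect unison.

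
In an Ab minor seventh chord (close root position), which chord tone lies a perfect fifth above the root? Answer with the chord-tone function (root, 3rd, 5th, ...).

5th

Ab-7 is spelled Ab Cb Eb Gb.
The root is Ab. A perfect fifth above Ab is Eb.
Eb is the chord's 5th.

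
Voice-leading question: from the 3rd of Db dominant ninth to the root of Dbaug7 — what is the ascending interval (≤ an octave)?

Db dominant ninth has F as its 3rd, and Dbaug7 has Db as its root.
6 letter names make it a sixth; at 8 semitones (a half step narrower than major) the quality is minor.

minor 6th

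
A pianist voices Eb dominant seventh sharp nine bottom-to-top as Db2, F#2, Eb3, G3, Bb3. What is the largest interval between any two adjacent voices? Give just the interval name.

diminished seventh

Adjacent intervals: Db2→F#2 = augmented third; F#2→Eb3 = diminished seventh; Eb3→G3 = major third; G3→Bb3 = minor third.
The largest is F#2 to Eb3, a diminished seventh (9 semitones).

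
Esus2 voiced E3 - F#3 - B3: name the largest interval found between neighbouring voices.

perfect fourth

Adjacent intervals: E3→F#3 = major second; F#3→B3 = perfect fourth.
The largest is F#3 to B3, a perfect fourth (5 semitones).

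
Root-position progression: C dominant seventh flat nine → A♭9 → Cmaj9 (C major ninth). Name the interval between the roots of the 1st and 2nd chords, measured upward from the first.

minor sixth

The roots are C and A♭.
C up to A♭ is 8 semitones, a half step narrower than a major sixth, so the interval is minor.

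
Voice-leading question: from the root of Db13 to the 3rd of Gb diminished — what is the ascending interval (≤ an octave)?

The root of Db13 is Db; the 3rd of Gb diminished is Bbb.
From Db to Bbb: 8 semitones over a sixth = minor.

minor sixth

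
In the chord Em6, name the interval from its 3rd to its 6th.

augmented fourth

Spelling the chord: E-G-B-C♯.
That puts G below C♯.
4 letter names make it a fourth; at 6 semitones (a half step wider than perfect) the quality is augmented.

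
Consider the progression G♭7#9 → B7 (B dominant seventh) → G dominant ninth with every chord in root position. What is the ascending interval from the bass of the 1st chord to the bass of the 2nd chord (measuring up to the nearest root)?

augmented 3rd

The roots are G♭ and B.
G♭ up to B is 5 semitones, a half step wider than a major third, so the interval is augmented.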